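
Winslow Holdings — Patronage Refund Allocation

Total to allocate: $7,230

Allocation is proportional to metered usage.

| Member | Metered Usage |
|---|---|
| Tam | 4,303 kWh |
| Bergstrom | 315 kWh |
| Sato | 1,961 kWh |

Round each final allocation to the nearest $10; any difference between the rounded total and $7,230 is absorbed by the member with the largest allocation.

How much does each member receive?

Metered usage total: 6,579.
Proportional shares: Tam 4,303/6,579 × $7,230 = 4,728.79; Bergstrom 315/6,579 × $7,230 = 346.17; Sato 1,961/6,579 × $7,230 = 2,155.04.
After rounding ($10): Tam $4,730; Bergstrom $350; Sato $2,160. Sum = $7,240.
Difference $7,230 − $7,240 = −$10 applied to largest allocation (Tam): Tam becomes $4,720.

Tam: $4,720; Bergstrom: $350; Sato: $2,160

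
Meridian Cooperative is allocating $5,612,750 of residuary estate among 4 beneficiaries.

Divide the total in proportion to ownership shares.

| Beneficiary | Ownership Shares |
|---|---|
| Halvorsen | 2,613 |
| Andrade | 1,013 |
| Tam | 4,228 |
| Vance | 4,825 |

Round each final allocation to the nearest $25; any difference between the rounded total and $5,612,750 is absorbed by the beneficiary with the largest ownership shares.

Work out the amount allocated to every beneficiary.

Halvorsen: $1,156,725; Andrade: $448,425; Tam: $1,871,650; Vance: $2,135,950

Combined ownership shares = 12,679.
Pro-rata amounts: Halvorsen 2,613/12,679 × $5,612,750 = 1,156,724.96; Andrade 1,013/12,679 × $5,612,750 = 448,435.66; Tam 4,228/12,679 × $5,612,750 = 1,871,654.47; Vance 4,825/12,679 × $5,612,750 = 2,135,934.91.
After rounding ($25): Halvorsen $1,156,725; Andrade $448,425; Tam $1,871,650; Vance $2,135,925. Sum = $5,612,725.
Difference $5,612,750 − $5,612,725 = +$25 applied to largest ownership shares (Vance): Vance becomes $2,135,950.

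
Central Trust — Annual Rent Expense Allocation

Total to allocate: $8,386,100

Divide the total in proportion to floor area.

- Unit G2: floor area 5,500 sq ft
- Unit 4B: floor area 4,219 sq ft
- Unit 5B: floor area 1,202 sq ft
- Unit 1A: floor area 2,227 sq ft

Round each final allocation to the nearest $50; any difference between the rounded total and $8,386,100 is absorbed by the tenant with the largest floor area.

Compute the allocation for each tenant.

Sum of floor area: 5,500 + 4,219 + 1,202 + 2,227 = 13,148.
Raw shares: Unit G2 3,508,027.84; Unit 4B 2,690,976.26; Unit 5B 766,663.54; Unit 1A 1,420,432.36.
After rounding ($50): Unit G2 $3,508,050; Unit 4B $2,691,000; Unit 5B $766,650; Unit 1A $1,420,450. Sum = $8,386,150.
Difference $8,386,100 − $8,386,150 = −$50 applied to largest floor area (Unit G2): Unit G2 becomes $3,508,000.

Unit G2: $3,508,000; Unit 4B: $2,691,000; Unit 5B: $766,650; Unit 1A: $1,420,450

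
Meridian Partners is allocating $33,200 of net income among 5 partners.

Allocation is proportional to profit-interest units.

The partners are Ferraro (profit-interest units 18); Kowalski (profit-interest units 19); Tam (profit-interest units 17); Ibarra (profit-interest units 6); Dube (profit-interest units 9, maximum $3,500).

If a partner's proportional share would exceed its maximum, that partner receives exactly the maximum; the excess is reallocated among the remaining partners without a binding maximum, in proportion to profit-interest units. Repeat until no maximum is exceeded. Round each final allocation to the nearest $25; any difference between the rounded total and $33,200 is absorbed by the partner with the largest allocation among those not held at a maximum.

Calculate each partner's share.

Combined profit-interest units = 69.
Proportional shares (ignoring caps): Ferraro 8,660.87; Kowalski 9,142.03; Tam 8,179.71; Ibarra 2,886.96; Dube 4,330.43.
Capped: Dube ($3,500); residual $29,700 reallocated over remaining profit-interest units 60.
Shares after redistribution: Ferraro 8,910.00 → $8,900; Kowalski 9,405.00 → $9,400; Tam 8,415.00 → $8,425; Ibarra 2,970.00 → $2,975.

Ferraro: $8,900 | Kowalski: $9,400 | Tam: $8,425 | Ibarra: $2,975 | Dube: $3,500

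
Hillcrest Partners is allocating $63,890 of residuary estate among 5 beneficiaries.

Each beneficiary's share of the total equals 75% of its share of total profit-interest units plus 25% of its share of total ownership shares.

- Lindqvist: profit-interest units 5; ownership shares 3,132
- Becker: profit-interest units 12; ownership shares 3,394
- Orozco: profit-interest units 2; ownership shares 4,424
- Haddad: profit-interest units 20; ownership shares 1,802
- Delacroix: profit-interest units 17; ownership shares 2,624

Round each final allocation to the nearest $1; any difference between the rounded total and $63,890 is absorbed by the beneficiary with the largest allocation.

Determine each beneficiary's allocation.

Lindqvist: $7,532 | Becker: $13,794 | Orozco: $6,307 | Haddad: $18,985 | Delacroix: $17,272

Totals — profit-interest units 56, ownership shares 15,376.
Blended shares (75% profit-interest units + 25% ownership shares): Lindqvist 0.1179; Becker 0.2159; Orozco 0.0987; Haddad 0.2972; Delacroix 0.2703.
Pro-rata amounts: Lindqvist 7,531.85; Becker 13,793.70; Orozco 6,306.96; Haddad 18,985.30; Delacroix 17,272.18.
Rounded to nearest $1: Lindqvist $7,532; Becker $13,794; Orozco $6,307; Haddad $18,985; Delacroix $17,272. Sum = $63,890.
Rounded total matches; no reconciliation needed.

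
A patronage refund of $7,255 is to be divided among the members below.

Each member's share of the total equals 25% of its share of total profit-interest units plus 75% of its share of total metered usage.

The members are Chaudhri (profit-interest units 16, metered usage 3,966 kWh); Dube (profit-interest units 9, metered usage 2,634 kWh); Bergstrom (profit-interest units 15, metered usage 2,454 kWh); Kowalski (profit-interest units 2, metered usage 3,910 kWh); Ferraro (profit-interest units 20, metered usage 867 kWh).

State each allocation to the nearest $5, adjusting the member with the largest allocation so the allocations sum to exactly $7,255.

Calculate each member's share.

Chaudhri: $2,030; Dube: $1,300; Bergstrom: $1,405; Kowalski: $1,595; Ferraro: $925

Totals — profit-interest units 62, metered usage 13,831.
Combined weights (25% profit-interest units + 75% metered usage): Chaudhri 0.2796; Dube 0.1791; Bergstrom 0.1936; Kowalski 0.2201; Ferraro 0.1277.
Raw shares: Chaudhri 2,028.33; Dube 1,299.53; Bergstrom 1,404.24; Kowalski 1,596.74; Ferraro 926.17.
After rounding ($5): Chaudhri $2,030; Dube $1,300; Bergstrom $1,405; Kowalski $1,595; Ferraro $925. Sum = $7,255.
No rounding difference to absorb.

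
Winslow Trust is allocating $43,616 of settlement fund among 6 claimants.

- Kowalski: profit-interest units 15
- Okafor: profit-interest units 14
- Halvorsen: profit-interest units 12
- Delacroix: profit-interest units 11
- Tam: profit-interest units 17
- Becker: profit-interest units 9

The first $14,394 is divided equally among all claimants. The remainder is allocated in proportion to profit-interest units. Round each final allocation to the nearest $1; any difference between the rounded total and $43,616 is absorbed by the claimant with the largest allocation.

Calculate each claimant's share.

$14,394 shared equally gives $2,399 per claimant.
Remainder $29,222 by profit-interest units (total 78): Kowalski 5,619.62 → $5,620; Okafor 5,244.97 → $5,245; Halvorsen 4,495.69 → $4,496; Delacroix 4,121.05 → $4,121; Tam 6,368.90 → $6,369; Becker 3,371.77 → $3,372.
Rounding difference −$1 on remainder applied to Tam.
Totals: Kowalski $2,399 + $5,620 = $8,019; Okafor $2,399 + $5,245 = $7,644; Halvorsen $2,399 + $4,496 = $6,895; Delacroix $2,399 + $4,121 = $6,520; Tam $2,399 + $6,368 = $8,767; Becker $2,399 + $3,372 = $5,771.

Kowalski: $8,019 · Okafor: $7,644 · Halvorsen: $6,895 · Delacroix: $6,520 · Tam: $8,767 · Becker: $5,771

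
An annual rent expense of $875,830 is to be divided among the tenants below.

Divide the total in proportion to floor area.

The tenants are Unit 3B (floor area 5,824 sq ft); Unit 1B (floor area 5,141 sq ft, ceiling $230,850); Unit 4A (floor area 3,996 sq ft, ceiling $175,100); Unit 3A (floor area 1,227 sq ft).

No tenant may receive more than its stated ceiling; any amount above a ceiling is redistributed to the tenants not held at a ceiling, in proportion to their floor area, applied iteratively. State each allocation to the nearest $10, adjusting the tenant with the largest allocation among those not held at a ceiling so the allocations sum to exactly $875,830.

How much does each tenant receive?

Total floor area = 16,188.
Unconstrained shares: Unit 3B 315,099.70; Unit 1B 278,146.90; Unit 4A 216,198.21; Unit 3A 66,385.19.
Held at cap: Unit 1B ($230,850), Unit 4A ($175,100); remaining pool $469,880 reallocated over remaining floor area 7,051.
Shares after redistribution: Unit 3B 388,112.48 → $388,110; Unit 3A 81,767.52 → $81,770.

Unit 3B: $388,110; Unit 1B: $230,850; Unit 4A: $175,100; Unit 3A: $81,770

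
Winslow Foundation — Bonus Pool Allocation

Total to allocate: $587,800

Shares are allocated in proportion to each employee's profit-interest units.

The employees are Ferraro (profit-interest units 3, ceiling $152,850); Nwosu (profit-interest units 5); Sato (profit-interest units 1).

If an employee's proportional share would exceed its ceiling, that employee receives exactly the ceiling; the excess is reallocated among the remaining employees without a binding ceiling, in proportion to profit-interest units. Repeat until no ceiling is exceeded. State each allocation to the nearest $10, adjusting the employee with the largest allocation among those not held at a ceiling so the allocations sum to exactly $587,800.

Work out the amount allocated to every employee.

Sum of profit-interest units: 9.
Unconstrained shares: Ferraro 195,933.33; Nwosu 326,555.56; Sato 65,311.11.
Held at cap: Ferraro ($152,850); balance $434,950 reallocated over remaining profit-interest units 6.
Shares after redistribution: Nwosu 362,458.33 → $362,460; Sato 72,491.67 → $72,490.

Ferraro: $152,850 | Nwosu: $362,460 | Sato: $72,490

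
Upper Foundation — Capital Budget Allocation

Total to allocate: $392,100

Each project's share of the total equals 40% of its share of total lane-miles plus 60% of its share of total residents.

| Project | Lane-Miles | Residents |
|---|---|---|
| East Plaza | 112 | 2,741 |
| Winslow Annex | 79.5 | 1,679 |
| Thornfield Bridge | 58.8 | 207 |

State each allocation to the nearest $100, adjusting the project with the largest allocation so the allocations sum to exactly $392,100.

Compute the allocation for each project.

East Plaza: $209,500 | Winslow Annex: $135,200 | Thornfield Bridge: $47,400

Totals — lane-miles 250.3, residents 4,627.
Composite weights (40% lane-miles + 60% residents): East Plaza 0.5344; Winslow Annex 0.3448; Thornfield Bridge 0.1208.
Proportional shares: East Plaza 209,546.36; Winslow Annex 135,184.16; Thornfield Bridge 47,369.48.
After rounding ($100): East Plaza $209,500; Winslow Annex $135,200; Thornfield Bridge $47,400. Sum = $392,100.
No rounding difference to absorb.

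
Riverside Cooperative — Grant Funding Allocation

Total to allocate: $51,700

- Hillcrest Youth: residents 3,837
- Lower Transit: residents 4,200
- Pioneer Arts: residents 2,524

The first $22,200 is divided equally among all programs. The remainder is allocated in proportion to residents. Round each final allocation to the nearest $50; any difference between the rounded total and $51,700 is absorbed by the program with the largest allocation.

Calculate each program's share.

Hillcrest Youth: $18,100; Lower Transit: $19,150; Pioneer Arts: $14,450

First tranche $22,200 split equally: $7,400 each.
Remainder $29,500 by residents (total 10,561): Hillcrest Youth 10,717.88 → $10,700; Lower Transit 11,731.84 → $11,750; Pioneer Arts 7,050.28 → $7,050.
Totals: Hillcrest Youth $7,400 + $10,700 = $18,100; Lower Transit $7,400 + $11,750 = $19,150; Pioneer Arts $7,400 + $7,050 = $14,450.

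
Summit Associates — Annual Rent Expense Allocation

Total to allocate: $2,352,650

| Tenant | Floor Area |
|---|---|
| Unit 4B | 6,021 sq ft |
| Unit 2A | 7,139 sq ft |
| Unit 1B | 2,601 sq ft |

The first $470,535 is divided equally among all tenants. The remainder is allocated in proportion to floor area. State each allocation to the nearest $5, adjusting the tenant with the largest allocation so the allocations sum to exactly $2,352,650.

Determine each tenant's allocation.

Equal tier: $470,535 ÷ 3 = $156,845 apiece.
Remainder $1,882,115 by floor area (total 15,761): Unit 4B 719,003.52 → $719,005; Unit 2A 852,510.56 → $852,510; Unit 1B 310,600.92 → $310,600.
Totals: Unit 4B $156,845 + $719,005 = $875,850; Unit 2A $156,845 + $852,510 = $1,009,355; Unit 1B $156,845 + $310,600 = $467,445.

Unit 4B: $875,850; Unit 2A: $1,009,355; Unit 1B: $467,445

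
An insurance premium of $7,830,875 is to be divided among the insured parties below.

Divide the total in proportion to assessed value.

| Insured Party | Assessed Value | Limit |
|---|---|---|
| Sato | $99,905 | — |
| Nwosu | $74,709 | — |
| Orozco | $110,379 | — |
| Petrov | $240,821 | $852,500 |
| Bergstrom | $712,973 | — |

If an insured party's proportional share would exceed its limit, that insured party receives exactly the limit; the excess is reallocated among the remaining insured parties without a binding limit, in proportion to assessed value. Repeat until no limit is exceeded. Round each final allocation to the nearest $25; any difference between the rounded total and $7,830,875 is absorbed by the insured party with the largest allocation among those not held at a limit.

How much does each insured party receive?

Sato: $698,600 · Nwosu: $522,400 · Orozco: $771,825 · Petrov: $852,500 · Bergstrom: $4,985,550

Sum of assessed value: 1,238,787.
Pro-rata shares before constraints: Sato 631,540.02; Nwosu 472,265.89; Orozco 697,750.42; Petrov 1,522,327.20; Bergstrom 4,506,991.47.
Held at cap: Petrov ($852,500); residual $6,978,375 reallocated over remaining assessed value 997,966.
Redistributed shares: Sato 698,595.50 → $698,600; Nwosu 522,410.00 → $522,400; Orozco 771,835.97 → $771,825; Bergstrom 4,985,533.53 → $4,985,525.
Rounding difference +$25 applied to Bergstrom → $4,985,550.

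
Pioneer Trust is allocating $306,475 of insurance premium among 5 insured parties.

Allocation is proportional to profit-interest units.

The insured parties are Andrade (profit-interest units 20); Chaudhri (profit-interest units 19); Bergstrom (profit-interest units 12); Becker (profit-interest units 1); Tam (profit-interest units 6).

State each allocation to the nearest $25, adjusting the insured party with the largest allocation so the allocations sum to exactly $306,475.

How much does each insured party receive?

Sum of profit-interest units: 58.
Raw shares: Andrade 20/58 × $306,475 = 105,681.03; Chaudhri 19/58 × $306,475 = 100,396.98; Bergstrom 12/58 × $306,475 = 63,408.62; Becker 1/58 × $306,475 = 5,284.05; Tam 6/58 × $306,475 = 31,704.31.
At nearest $25: Andrade $105,675; Chaudhri $100,400; Bergstrom $63,400; Becker $5,275; Tam $31,700. Sum = $306,450.
Difference $306,475 − $306,450 = +$25 applied to largest allocation (Andrade): Andrade becomes $105,700.

Andrade: $105,700 | Chaudhri: $100,400 | Bergstrom: $63,400 | Becker: $5,275 | Tam: $31,700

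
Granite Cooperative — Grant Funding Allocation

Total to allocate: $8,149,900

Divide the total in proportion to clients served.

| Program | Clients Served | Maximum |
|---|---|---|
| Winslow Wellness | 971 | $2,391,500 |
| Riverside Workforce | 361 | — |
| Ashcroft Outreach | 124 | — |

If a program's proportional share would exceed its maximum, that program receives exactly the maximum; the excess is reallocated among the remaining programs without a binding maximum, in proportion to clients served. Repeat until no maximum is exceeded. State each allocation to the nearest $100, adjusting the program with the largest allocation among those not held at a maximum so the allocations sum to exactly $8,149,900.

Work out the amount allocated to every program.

Combined clients served = 1,456.
Pro-rata shares before constraints: Winslow Wellness 5,435,132.49; Riverside Workforce 2,020,682.62; Ashcroft Outreach 694,084.89.
Cap binds for Winslow Wellness ($2,391,500); balance $5,758,400 reallocated over remaining clients served 485.
Redistributed shares: Riverside Workforce 4,286,149.28 → $4,286,100; Ashcroft Outreach 1,472,250.72 → $1,472,300.

Winslow Wellness: $2,391,500 · Riverside Workforce: $4,286,100 · Ashcroft Outreach: $1,472,300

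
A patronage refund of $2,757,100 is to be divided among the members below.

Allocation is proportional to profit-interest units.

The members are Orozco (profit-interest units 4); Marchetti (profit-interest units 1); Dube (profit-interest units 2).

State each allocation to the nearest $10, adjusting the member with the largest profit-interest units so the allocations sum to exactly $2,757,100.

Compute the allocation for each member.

Sum of profit-interest units: 4 + 1 + 2 = 7.
Pro-rata amounts: Orozco 1,575,485.71; Marchetti 393,871.43; Dube 787,742.86.
At nearest $10: Orozco $1,575,490; Marchetti $393,870; Dube $787,740. Sum = $2,757,100.
Sum already equals the total — no adjustment.

Orozco: $1,575,490 · Marchetti: $393,870 · Dube: $787,740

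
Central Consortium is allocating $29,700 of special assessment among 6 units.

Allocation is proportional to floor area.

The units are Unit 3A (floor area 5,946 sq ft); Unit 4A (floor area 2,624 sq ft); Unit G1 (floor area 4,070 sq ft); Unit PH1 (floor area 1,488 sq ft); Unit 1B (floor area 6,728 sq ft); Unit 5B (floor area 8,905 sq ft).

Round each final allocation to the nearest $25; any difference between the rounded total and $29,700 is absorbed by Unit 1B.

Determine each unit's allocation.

Sum of floor area: 29,761.
Unrounded shares: Unit 3A 5,946/29,761 × $29,700 = 5,933.81; Unit 4A 2,624/29,761 × $29,700 = 2,618.62; Unit G1 4,070/29,761 × $29,700 = 4,061.66; Unit PH1 1,488/29,761 × $29,700 = 1,484.95; Unit 1B 6,728/29,761 × $29,700 = 6,714.21; Unit 5B 8,905/29,761 × $29,700 = 8,886.75.
At nearest $25: Unit 3A $5,925; Unit 4A $2,625; Unit G1 $4,050; Unit PH1 $1,475; Unit 1B $6,725; Unit 5B $8,875. Sum = $29,675.
Difference $29,700 − $29,675 = +$25 applied to Unit 1B: Unit 1B becomes $6,750.

Unit 3A: $5,925 | Unit 4A: $2,625 | Unit G1: $4,050 | Unit PH1: $1,475 | Unit 1B: $6,750 | Unit 5B: $8,875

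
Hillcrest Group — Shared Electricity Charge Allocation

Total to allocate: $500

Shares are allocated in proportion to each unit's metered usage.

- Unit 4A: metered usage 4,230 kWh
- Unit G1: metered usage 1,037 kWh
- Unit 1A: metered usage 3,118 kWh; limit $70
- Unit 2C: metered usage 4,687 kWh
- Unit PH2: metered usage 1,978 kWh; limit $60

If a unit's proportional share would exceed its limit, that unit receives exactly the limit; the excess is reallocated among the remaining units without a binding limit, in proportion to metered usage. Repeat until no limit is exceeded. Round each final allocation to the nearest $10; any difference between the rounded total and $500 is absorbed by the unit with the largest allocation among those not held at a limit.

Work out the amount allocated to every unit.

Unit 4A: $160 | Unit G1: $40 | Unit 1A: $70 | Unit 2C: $170 | Unit PH2: $60

Sum of metered usage: 15,050.
Pro-rata shares before constraints: Unit 4A 140.53; Unit G1 34.45; Unit 1A 103.59; Unit 2C 155.71; Unit PH2 65.71.
Capped: Unit 1A ($70), Unit PH2 ($60); remaining pool $370 reallocated over remaining metered usage 9,954.
Remaining shares: Unit 4A 157.23 → $160; Unit G1 38.55 → $40; Unit 2C 174.22 → $170.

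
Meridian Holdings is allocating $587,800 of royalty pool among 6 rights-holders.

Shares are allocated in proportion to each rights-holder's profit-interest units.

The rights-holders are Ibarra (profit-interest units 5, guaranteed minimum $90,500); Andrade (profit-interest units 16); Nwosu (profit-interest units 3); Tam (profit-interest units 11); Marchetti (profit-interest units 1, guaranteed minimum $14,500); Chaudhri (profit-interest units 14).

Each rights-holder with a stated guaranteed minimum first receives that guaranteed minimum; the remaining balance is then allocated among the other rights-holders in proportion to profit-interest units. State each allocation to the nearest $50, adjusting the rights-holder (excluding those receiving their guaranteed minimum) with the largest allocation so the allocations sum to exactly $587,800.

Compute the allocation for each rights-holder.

Ibarra: $90,500 · Andrade: $175,600 · Nwosu: $32,900 · Tam: $120,700 · Marchetti: $14,500 · Chaudhri: $153,600

Fund the minimums — Ibarra $90,500; Marchetti $14,500. Remaining pool $482,800.
Remaining pool split over remaining profit-interest units 44: Andrade 175,563.64 → $175,550; Nwosu 32,918.18 → $32,900; Tam 120,700.00 → $120,700; Chaudhri 153,618.18 → $153,600.
Rounding difference +$50 applied to Andrade → $175,600.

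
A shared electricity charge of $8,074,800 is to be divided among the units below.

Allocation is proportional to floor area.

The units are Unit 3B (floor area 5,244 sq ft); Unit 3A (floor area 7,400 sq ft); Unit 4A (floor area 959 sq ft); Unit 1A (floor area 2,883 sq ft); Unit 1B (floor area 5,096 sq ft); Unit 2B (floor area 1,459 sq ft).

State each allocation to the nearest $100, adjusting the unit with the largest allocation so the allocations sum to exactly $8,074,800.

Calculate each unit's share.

Sum of floor area: 23,041.
Raw shares: Unit 3B 5,244/23,041 × $8,074,800 = 1,837,778.36; Unit 3A 7,400/23,041 × $8,074,800 = 2,593,356.19; Unit 4A 959/23,041 × $8,074,800 = 336,084.94; Unit 1A 2,883/23,041 × $8,074,800 = 1,010,357.55; Unit 1B 5,096/23,041 × $8,074,800 = 1,785,911.24; Unit 2B 1,459/23,041 × $8,074,800 = 511,311.71.
After rounding ($100): Unit 3B $1,837,800; Unit 3A $2,593,400; Unit 4A $336,100; Unit 1A $1,010,400; Unit 1B $1,785,900; Unit 2B $511,300. Sum = $8,074,900.
Difference $8,074,800 − $8,074,900 = −$100 applied to largest allocation (Unit 3A): Unit 3A becomes $2,593,300.

Unit 3B: $1,837,800 · Unit 3A: $2,593,300 · Unit 4A: $336,100 · Unit 1A: $1,010,400 · Unit 1B: $1,785,900 · Unit 2B: $511,300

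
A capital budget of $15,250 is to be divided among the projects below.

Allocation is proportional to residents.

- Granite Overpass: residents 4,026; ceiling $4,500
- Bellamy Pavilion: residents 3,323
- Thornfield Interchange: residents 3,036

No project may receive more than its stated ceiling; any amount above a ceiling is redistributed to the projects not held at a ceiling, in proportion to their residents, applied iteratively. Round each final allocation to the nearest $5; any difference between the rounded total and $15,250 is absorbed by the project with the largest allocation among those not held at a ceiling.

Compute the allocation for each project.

Combined residents = 10,385.
Unconstrained shares: Granite Overpass 5,912.04; Bellamy Pavilion 4,879.71; Thornfield Interchange 4,458.26.
Capped: Granite Overpass ($4,500); remaining pool $10,750 reallocated over remaining residents 6,359.
Shares after redistribution: Bellamy Pavilion 5,617.59 → $5,620; Thornfield Interchange 5,132.41 → $5,130.

Granite Overpass: $4,500; Bellamy Pavilion: $5,620; Thornfield Interchange: $5,130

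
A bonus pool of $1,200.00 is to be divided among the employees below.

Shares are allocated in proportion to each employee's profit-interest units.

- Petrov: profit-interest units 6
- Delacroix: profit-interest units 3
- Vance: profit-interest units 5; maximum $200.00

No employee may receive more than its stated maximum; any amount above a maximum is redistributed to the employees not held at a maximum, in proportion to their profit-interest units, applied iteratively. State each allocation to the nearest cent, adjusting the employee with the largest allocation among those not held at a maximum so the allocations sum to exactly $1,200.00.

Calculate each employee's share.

Petrov: $666.67; Delacroix: $333.33; Vance: $200.00

Combined profit-interest units = 14.
Unconstrained shares: Petrov 514.2857; Delacroix 257.1429; Vance 428.5714.
Held at cap: Vance ($200.00); residual $1,000.00 reallocated over remaining profit-interest units 9.
Redistributed shares: Petrov 666.6667 → $666.67; Delacroix 333.3333 → $333.33.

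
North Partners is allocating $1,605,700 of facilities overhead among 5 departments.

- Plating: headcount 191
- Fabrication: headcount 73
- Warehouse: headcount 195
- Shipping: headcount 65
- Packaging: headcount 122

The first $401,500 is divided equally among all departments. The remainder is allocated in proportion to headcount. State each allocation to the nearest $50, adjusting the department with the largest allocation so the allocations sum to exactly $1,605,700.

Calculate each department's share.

Equal tier: $401,500 ÷ 5 = $80,300 apiece.
Remainder $1,204,200 by headcount (total 646): Plating 356,040.56 → $356,050; Fabrication 136,078.33 → $136,100; Warehouse 363,496.90 → $363,500; Shipping 121,165.63 → $121,150; Packaging 227,418.58 → $227,400.
Totals: Plating $80,300 + $356,050 = $436,350; Fabrication $80,300 + $136,100 = $216,400; Warehouse $80,300 + $363,500 = $443,800; Shipping $80,300 + $121,150 = $201,450; Packaging $80,300 + $227,400 = $307,700.

Plating: $436,350; Fabrication: $216,400; Warehouse: $443,800; Shipping: $201,450; Packaging: $307,700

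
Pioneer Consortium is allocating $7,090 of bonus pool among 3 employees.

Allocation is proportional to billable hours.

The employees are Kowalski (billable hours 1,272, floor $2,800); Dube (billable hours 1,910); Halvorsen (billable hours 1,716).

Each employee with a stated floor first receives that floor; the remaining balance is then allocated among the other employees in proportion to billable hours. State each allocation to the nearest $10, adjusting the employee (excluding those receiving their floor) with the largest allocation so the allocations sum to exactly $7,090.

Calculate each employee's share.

Minimums first: Kowalski $2,800. Residual $4,290.
Residual split over remaining billable hours 3,626: Dube 2,259.76 → $2,260; Halvorsen 2,030.24 → $2,030.

Kowalski: $2,800; Dube: $2,260; Halvorsen: $2,030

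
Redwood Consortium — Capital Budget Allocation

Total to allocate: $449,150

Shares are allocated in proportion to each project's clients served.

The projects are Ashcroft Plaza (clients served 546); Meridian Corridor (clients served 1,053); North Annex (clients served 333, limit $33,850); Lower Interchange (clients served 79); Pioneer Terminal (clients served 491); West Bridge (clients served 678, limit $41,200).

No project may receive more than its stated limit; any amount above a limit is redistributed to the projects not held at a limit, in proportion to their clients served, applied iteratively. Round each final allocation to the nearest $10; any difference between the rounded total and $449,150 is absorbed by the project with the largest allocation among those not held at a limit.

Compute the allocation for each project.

Combined clients served = 3,180.
Proportional shares (ignoring caps): Ashcroft Plaza 77,118.21; Meridian Corridor 148,727.97; North Annex 47,033.63; Lower Interchange 11,158.13; Pioneer Terminal 69,349.89; West Bridge 95,762.17.
Held at cap: North Annex ($33,850), West Bridge ($41,200); residual $374,100 reallocated over remaining clients served 2,169.
Redistributed shares: Ashcroft Plaza 94,171.78 → $94,170; Meridian Corridor 181,617.01 → $181,620; Lower Interchange 13,625.59 → $13,630; Pioneer Terminal 84,685.62 → $84,690.
Rounding difference −$10 applied to Meridian Corridor → $181,610.

Ashcroft Plaza: $94,170 | Meridian Corridor: $181,610 | North Annex: $33,850 | Lower Interchange: $13,630 | Pioneer Terminal: $84,690 | West Bridge: $41,200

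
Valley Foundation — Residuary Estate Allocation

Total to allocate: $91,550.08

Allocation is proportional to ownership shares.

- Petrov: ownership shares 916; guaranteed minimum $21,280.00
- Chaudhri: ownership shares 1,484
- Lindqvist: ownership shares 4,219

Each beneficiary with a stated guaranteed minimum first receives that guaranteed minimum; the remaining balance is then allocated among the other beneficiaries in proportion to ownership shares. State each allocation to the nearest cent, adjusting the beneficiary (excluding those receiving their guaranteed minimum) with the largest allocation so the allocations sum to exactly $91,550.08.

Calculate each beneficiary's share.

Fund the minimums — Petrov $21,280.00. Remaining pool $70,270.08.
Remaining pool split over remaining ownership shares 5,703: Chaudhri 18,285.2532 → $18,285.25; Lindqvist 51,984.8268 → $51,984.83.

Petrov: $21,280.00; Chaudhri: $18,285.25; Lindqvist: $51,984.83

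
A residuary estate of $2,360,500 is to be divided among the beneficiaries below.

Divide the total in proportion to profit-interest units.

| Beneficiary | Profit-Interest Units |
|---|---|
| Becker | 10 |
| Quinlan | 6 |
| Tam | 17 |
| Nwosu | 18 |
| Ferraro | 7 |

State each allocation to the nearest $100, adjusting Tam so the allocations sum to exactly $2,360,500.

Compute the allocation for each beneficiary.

Profit-interest units total: 58.
Raw shares: Becker 10/58 × $2,360,500 = 406,982.76; Quinlan 6/58 × $2,360,500 = 244,189.66; Tam 17/58 × $2,360,500 = 691,870.69; Nwosu 18/58 × $2,360,500 = 732,568.97; Ferraro 7/58 × $2,360,500 = 284,887.93.
At nearest $100: Becker $407,000; Quinlan $244,200; Tam $691,900; Nwosu $732,600; Ferraro $284,900. Sum = $2,360,600.
Difference $2,360,500 − $2,360,600 = −$100 applied to Tam: Tam becomes $691,800.

Becker: $407,000; Quinlan: $244,200; Tam: $691,800; Nwosu: $732,600; Ferraro: $284,900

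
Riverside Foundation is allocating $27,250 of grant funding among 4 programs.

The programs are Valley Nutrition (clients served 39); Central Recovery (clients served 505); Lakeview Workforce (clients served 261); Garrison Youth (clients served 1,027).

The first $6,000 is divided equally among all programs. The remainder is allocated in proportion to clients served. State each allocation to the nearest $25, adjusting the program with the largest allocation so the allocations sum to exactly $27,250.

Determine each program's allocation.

Valley Nutrition: $1,950; Central Recovery: $7,350; Lakeview Workforce: $4,525; Garrison Youth: $13,425

$6,000 shared equally gives $1,500 per program.
Remainder $21,250 by clients served (total 1,832): Valley Nutrition 452.37 → $450; Central Recovery 5,857.67 → $5,850; Lakeview Workforce 3,027.43 → $3,025; Garrison Youth 11,912.53 → $11,925.
Totals: Valley Nutrition $1,500 + $450 = $1,950; Central Recovery $1,500 + $5,850 = $7,350; Lakeview Workforce $1,500 + $3,025 = $4,525; Garrison Youth $1,500 + $11,925 = $13,425.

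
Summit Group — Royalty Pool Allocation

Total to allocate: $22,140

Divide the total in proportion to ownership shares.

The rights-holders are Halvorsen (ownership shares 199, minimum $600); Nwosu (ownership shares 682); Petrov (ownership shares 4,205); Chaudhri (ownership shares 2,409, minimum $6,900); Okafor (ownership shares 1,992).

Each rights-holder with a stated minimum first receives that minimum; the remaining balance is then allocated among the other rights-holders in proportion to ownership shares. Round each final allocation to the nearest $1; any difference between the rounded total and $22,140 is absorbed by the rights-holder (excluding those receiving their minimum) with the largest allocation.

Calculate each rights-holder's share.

Fund the minimums — Halvorsen $600; Chaudhri $6,900. Residual $14,640.
Residual split over remaining ownership shares 6,879: Nwosu 1,451.44 → $1,451; Petrov 8,949.15 → $8,949; Okafor 4,239.41 → $4,239.
Rounding difference +$1 applied to Petrov → $8,950.

Halvorsen: $600 · Nwosu: $1,451 · Petrov: $8,950 · Chaudhri: $6,900 · Okafor: $4,239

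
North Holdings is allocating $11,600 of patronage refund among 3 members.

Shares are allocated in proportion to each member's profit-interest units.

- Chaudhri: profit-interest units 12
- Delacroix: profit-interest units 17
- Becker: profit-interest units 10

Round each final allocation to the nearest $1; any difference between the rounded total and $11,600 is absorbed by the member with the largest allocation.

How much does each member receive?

Chaudhri: $3,569 · Delacroix: $5,057 · Becker: $2,974

Total profit-interest units = 39.
Unrounded shares: Chaudhri 12/39 × $11,600 = 3,569.23; Delacroix 17/39 × $11,600 = 5,056.41; Becker 10/39 × $11,600 = 2,974.36.
At nearest $1: Chaudhri $3,569; Delacroix $5,056; Becker $2,974. Sum = $11,599.
Difference $11,600 − $11,599 = +$1 applied to largest allocation (Delacroix): Delacroix becomes $5,057.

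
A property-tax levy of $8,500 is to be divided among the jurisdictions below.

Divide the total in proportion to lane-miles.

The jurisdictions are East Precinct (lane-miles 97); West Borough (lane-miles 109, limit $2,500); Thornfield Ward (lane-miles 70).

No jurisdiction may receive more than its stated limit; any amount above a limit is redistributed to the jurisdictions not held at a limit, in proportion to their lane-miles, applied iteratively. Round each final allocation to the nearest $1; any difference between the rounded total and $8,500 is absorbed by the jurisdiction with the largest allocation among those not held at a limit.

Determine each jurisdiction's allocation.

Lane-miles total: 276.
Unconstrained shares: East Precinct 2,987.32; West Borough 3,356.88; Thornfield Ward 2,155.80.
Capped: West Borough ($2,500); residual $6,000 reallocated over remaining lane-miles 167.
Shares after redistribution: East Precinct 3,485.03 → $3,485; Thornfield Ward 2,514.97 → $2,515.

East Precinct: $3,485 · West Borough: $2,500 · Thornfield Ward: $2,515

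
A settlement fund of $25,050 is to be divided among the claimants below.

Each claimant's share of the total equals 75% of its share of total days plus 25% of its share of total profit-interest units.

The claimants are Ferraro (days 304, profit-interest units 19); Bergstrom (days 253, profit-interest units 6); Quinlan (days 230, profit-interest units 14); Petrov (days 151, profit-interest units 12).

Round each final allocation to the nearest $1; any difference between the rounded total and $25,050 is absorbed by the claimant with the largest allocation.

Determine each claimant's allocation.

Ferraro: $8,422 | Bergstrom: $5,804 | Quinlan: $6,326 | Petrov: $4,498

Totals — days 938, profit-interest units 51.
Composite weights (75% days + 25% profit-interest units): Ferraro 0.3362; Bergstrom 0.2317; Quinlan 0.2525; Petrov 0.1796.
Proportional shares: Ferraro 8,422.00; Bergstrom 5,804.18; Quinlan 6,325.86; Petrov 4,497.96.
At nearest $1: Ferraro $8,422; Bergstrom $5,804; Quinlan $6,326; Petrov $4,498. Sum = $25,050.
Rounded total matches; no reconciliation needed.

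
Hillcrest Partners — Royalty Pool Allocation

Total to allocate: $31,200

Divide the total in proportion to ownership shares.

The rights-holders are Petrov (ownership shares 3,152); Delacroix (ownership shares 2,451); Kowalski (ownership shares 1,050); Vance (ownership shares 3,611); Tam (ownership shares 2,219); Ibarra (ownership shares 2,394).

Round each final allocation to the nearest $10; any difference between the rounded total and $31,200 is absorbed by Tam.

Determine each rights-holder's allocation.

Petrov: $6,610; Delacroix: $5,140; Kowalski: $2,200; Vance: $7,570; Tam: $4,660; Ibarra: $5,020

Total ownership shares = 14,877.
Proportional shares: Petrov 3,152/14,877 × $31,200 = 6,610.36; Delacroix 2,451/14,877 × $31,200 = 5,140.23; Kowalski 1,050/14,877 × $31,200 = 2,202.06; Vance 3,611/14,877 × $31,200 = 7,572.98; Tam 2,219/14,877 × $31,200 = 4,653.68; Ibarra 2,394/14,877 × $31,200 = 5,020.69.
Rounded to nearest $10: Petrov $6,610; Delacroix $5,140; Kowalski $2,200; Vance $7,570; Tam $4,650; Ibarra $5,020. Sum = $31,190.
Difference $31,200 − $31,190 = +$10 applied to Tam: Tam becomes $4,660.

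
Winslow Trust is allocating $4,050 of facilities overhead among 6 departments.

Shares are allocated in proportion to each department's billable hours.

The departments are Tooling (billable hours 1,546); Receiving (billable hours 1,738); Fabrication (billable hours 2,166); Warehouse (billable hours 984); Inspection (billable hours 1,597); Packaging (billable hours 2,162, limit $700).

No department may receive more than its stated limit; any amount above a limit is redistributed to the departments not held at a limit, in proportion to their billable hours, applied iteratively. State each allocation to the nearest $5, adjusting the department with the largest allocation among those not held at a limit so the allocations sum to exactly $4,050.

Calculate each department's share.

Combined billable hours = 10,193.
Unconstrained shares: Tooling 614.27; Receiving 690.56; Fabrication 860.62; Warehouse 390.97; Inspection 634.54; Packaging 859.03.
Capped: Packaging ($700); balance $3,350 reallocated over remaining billable hours 8,031.
Remaining shares: Tooling 644.89 → $645; Receiving 724.98 → $725; Fabrication 903.51 → $905; Warehouse 410.46 → $410; Inspection 666.16 → $665.

Tooling: $645 | Receiving: $725 | Fabrication: $905 | Warehouse: $410 | Inspection: $665 | Packaging: $700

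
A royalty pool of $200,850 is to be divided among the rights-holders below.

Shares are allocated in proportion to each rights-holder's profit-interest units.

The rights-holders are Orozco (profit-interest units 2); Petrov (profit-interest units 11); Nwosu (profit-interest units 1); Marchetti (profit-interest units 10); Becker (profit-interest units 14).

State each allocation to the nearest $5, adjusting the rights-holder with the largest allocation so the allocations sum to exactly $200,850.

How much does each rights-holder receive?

Total profit-interest units = 38.
Pro-rata amounts: Orozco 2/38 × $200,850 = 10,571.05; Petrov 11/38 × $200,850 = 58,140.79; Nwosu 1/38 × $200,850 = 5,285.53; Marchetti 10/38 × $200,850 = 52,855.26; Becker 14/38 × $200,850 = 73,997.37.
At nearest $5: Orozco $10,570; Petrov $58,140; Nwosu $5,285; Marchetti $52,855; Becker $73,995. Sum = $200,845.
Difference $200,850 − $200,845 = +$5 applied to largest allocation (Becker): Becker becomes $74,000.

Orozco: $10,570 | Petrov: $58,140 | Nwosu: $5,285 | Marchetti: $52,855 | Becker: $74,000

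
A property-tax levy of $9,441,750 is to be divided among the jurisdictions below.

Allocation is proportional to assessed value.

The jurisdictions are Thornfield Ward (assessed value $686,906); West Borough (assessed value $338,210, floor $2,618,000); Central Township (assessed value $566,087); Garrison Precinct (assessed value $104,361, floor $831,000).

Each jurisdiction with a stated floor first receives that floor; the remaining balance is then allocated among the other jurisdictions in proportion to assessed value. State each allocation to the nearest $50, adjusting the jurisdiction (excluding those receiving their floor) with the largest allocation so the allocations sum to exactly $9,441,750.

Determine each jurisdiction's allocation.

Fund the minimums — West Borough $2,618,000; Garrison Precinct $831,000. Remaining pool $5,992,750.
Remaining pool split over remaining assessed value 1,252,993: Thornfield Ward 3,285,298.43 → $3,285,300; Central Township 2,707,451.57 → $2,707,450.

Thornfield Ward: $3,285,300; West Borough: $2,618,000; Central Township: $2,707,450; Garrison Precinct: $831,000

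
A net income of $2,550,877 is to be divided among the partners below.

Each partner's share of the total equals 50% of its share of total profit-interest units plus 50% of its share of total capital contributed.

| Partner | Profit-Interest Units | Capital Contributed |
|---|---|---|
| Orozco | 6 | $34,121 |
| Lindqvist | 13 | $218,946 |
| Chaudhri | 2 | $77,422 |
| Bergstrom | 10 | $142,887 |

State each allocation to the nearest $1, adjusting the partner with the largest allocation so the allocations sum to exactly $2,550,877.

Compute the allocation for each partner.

Profit-interest units total 31; capital contributed total 473,376.
Blended shares (50% profit-interest units + 50% capital contributed): Orozco 0.1328; Lindqvist 0.4409; Chaudhri 0.1140; Bergstrom 0.3122.
Proportional shares: Orozco 338,792.83; Lindqvist 1,124,777.48; Chaudhri 290,887.97; Bergstrom 796,418.72.
Rounded to nearest $1: Orozco $338,793; Lindqvist $1,124,777; Chaudhri $290,888; Bergstrom $796,419. Sum = $2,550,877.
No rounding difference to absorb.

Orozco: $338,793 | Lindqvist: $1,124,777 | Chaudhri: $290,888 | Bergstrom: $796,419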